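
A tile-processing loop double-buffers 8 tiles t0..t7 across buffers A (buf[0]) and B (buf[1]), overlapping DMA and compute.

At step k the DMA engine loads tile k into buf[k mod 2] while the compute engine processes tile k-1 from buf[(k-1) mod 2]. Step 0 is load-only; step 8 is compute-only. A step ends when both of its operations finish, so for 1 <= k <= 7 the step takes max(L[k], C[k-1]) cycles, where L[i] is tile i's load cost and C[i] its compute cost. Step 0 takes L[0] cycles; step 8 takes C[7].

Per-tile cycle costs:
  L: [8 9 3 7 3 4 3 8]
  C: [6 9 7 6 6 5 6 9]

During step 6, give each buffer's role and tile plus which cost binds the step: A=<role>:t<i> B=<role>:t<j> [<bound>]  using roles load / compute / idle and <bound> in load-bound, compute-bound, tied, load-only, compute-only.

step 0: L[0]=8 → dur=8, Σ=8 | A=load:t0 B=idle [load-only]
step 1: L[1]=9 C[0]=6 → dur=9, Σ=17 | A=compute:t0 B=load:t1 [load-bound]
step 2: L[2]=3 C[1]=9 → dur=9, Σ=26 | A=load:t2 B=compute:t1 [compute-bound]
step 3: L[3]=7 C[2]=7 → dur=7, Σ=33 | A=compute:t2 B=load:t3 [tied]
step 4: L[4]=3 C[3]=6 → dur=6, Σ=39 | A=load:t4 B=compute:t3 [compute-bound]
step 5: L[5]=4 C[4]=6 → dur=6, Σ=45 | A=compute:t4 B=load:t5 [compute-bound]
step 6: L[6]=3 C[5]=5 → dur=5, Σ=50 | A=load:t6 B=compute:t5 [compute-bound]
step 7: L[7]=8 C[6]=6 → dur=8, Σ=58 | A=compute:t6 B=load:t7 [load-bound]
step 8: C[7]=9 → dur=9, Σ=67 | A=idle B=compute:t7 [compute-only]

step 6: A=load:t6 B=compute:t5 [compute-bound]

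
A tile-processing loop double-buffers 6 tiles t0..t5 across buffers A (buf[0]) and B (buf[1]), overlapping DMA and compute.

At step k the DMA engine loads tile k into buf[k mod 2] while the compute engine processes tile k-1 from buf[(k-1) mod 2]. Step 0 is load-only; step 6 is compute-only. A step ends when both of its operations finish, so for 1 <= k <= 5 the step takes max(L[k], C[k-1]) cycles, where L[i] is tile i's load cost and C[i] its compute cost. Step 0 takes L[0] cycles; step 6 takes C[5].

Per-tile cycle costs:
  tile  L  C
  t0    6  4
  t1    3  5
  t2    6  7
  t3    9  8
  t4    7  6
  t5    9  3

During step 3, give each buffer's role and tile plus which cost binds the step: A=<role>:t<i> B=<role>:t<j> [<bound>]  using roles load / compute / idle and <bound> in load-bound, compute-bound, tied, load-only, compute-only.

[0] DMA t0→A (6c) ∥ CU idle ⇒ 6c, clock 6
[1] DMA t1→B (3c) ∥ CU A:t0 (4c) ⇒ 4c, clock 10
[2] DMA t2→A (6c) ∥ CU B:t1 (5c) ⇒ 6c, clock 16
[3] DMA t3→B (9c) ∥ CU A:t2 (7c) ⇒ 9c, clock 25
[4] DMA t4→A (7c) ∥ CU B:t3 (8c) ⇒ 8c, clock 33
[5] DMA t5→B (9c) ∥ CU A:t4 (6c) ⇒ 9c, clock 42
[6] DMA idle ∥ CU B:t5 (3c) ⇒ 3c, clock 45

step 3: A=compute:t2 B=load:t3 [load-bound]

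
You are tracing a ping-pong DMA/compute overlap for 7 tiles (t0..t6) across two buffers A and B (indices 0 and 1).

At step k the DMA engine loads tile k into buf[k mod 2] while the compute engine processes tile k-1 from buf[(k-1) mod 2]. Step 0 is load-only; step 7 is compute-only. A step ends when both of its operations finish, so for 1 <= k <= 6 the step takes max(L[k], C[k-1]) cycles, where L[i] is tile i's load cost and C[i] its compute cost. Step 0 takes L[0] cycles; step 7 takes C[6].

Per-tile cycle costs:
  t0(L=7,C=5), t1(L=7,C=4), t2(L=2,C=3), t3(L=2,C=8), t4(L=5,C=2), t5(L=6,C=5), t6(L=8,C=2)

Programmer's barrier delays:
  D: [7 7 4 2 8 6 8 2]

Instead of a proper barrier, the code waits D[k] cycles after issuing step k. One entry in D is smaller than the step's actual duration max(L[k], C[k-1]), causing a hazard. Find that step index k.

hazard at step 3

[0] required=L[0]=7=7 vs D=7 ok
[1] required=max(L[1]=7,C[0]=5)=7 vs D=7 ok
[2] required=max(L[2]=2,C[1]=4)=4 vs D=4 ok
[3] required=max(L[3]=2,C[2]=3)=3 vs D=2 SHORT
[4] required=max(L[4]=5,C[3]=8)=8 vs D=8 ok
[5] required=max(L[5]=6,C[4]=2)=6 vs D=6 ok
[6] required=max(L[6]=8,C[5]=5)=8 vs D=8 ok
[7] required=C[6]=2=2 vs D=2 ok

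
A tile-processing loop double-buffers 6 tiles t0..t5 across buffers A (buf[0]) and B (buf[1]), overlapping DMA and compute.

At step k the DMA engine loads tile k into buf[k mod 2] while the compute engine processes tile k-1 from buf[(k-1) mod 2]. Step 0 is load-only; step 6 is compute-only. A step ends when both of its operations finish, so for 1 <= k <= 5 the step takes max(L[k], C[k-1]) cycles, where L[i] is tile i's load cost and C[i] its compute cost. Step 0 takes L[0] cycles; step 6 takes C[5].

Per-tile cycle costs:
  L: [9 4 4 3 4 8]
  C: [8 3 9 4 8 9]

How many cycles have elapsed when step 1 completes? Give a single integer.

[0] DMA t0→A (9c) ∥ CU idle ⇒ 9c, clock 9
[1] DMA t1→B (4c) ∥ CU A:t0 (8c) ⇒ 8c, clock 17
[2] DMA t2→A (4c) ∥ CU B:t1 (3c) ⇒ 4c, clock 21
[3] DMA t3→B (3c) ∥ CU A:t2 (9c) ⇒ 9c, clock 30
[4] DMA t4→A (4c) ∥ CU B:t3 (4c) ⇒ 4c, clock 34
[5] DMA t5→B (8c) ∥ CU A:t4 (8c) ⇒ 8c, clock 42
[6] DMA idle ∥ CU B:t5 (9c) ⇒ 9c, clock 51

end_cycle[1] = 17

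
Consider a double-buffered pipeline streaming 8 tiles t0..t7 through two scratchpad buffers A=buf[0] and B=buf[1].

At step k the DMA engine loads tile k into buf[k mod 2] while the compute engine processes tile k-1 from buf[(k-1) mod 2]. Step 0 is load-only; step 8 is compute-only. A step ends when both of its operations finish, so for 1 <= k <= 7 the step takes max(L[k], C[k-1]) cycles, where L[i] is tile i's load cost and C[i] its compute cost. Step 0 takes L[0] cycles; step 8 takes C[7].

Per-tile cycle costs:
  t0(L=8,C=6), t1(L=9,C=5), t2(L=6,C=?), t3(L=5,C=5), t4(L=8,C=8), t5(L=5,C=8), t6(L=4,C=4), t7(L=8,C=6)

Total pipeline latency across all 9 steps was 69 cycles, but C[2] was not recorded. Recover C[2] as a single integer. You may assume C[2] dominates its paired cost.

C[2] = 8

step 0 = dur = L[0]=8 = 8
step 1 = dur = max(L[1]=9, C[0]=6) = 9
step 2 = dur = max(L[2]=6, C[1]=5) = 6
step 3 = dur = max(L[3]=5, C[2]=?) = C[2]  (unknown; binding)
step 4 = dur = max(L[4]=8, C[3]=5) = 8
step 5 = dur = max(L[5]=5, C[4]=8) = 8
step 6 = dur = max(L[6]=4, C[5]=8) = 8
step 7 = dur = max(L[7]=8, C[6]=4) = 8
step 8 = dur = C[7]=6 = 6
sum of known step durations = 61
dur[3] = total - known = 69 - 61 = 8
C[2] is the binding max in step 3, so C[2] = dur[3] = 8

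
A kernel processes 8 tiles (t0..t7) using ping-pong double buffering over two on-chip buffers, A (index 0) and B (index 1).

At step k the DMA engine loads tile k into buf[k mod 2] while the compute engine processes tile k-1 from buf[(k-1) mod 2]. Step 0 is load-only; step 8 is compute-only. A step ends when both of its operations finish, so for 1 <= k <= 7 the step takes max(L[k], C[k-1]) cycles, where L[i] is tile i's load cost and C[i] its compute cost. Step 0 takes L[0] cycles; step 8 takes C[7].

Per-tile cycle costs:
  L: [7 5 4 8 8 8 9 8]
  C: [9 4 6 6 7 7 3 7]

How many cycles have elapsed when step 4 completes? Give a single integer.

step 0: L[0]=7 → dur=7, Σ=7 | A=load:t0 B=idle [load-only]
step 1: L[1]=5 C[0]=9 → dur=9, Σ=16 | A=compute:t0 B=load:t1 [compute-bound]
step 2: L[2]=4 C[1]=4 → dur=4, Σ=20 | A=load:t2 B=compute:t1 [tied]
step 3: L[3]=8 C[2]=6 → dur=8, Σ=28 | A=compute:t2 B=load:t3 [load-bound]
step 4: L[4]=8 C[3]=6 → dur=8, Σ=36 | A=load:t4 B=compute:t3 [load-bound]
step 5: L[5]=8 C[4]=7 → dur=8, Σ=44 | A=compute:t4 B=load:t5 [load-bound]
step 6: L[6]=9 C[5]=7 → dur=9, Σ=53 | A=load:t6 B=compute:t5 [load-bound]
step 7: L[7]=8 C[6]=3 → dur=8, Σ=61 | A=compute:t6 B=load:t7 [load-bound]
step 8: C[7]=7 → dur=7, Σ=68 | A=idle B=compute:t7 [compute-only]

end_cycle[4] = 36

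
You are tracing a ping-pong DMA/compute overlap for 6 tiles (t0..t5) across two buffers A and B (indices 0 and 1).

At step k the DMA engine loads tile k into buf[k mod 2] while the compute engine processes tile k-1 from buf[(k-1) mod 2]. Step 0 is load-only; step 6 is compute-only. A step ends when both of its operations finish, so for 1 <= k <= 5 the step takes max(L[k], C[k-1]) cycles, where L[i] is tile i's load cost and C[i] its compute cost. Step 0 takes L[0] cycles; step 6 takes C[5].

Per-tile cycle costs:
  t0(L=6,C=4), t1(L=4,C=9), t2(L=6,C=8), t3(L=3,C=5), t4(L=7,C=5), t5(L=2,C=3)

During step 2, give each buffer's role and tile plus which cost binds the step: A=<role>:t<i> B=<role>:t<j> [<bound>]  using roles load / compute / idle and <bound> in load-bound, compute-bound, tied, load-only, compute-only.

[0] DMA t0→A (6c) ∥ CU idle ⇒ 6c, clock 6
[1] DMA t1→B (4c) ∥ CU A:t0 (4c) ⇒ 4c, clock 10
[2] DMA t2→A (6c) ∥ CU B:t1 (9c) ⇒ 9c, clock 19
[3] DMA t3→B (3c) ∥ CU A:t2 (8c) ⇒ 8c, clock 27
[4] DMA t4→A (7c) ∥ CU B:t3 (5c) ⇒ 7c, clock 34
[5] DMA t5→B (2c) ∥ CU A:t4 (5c) ⇒ 5c, clock 39
[6] DMA idle ∥ CU B:t5 (3c) ⇒ 3c, clock 42

step 2: A=load:t2 B=compute:t1 [compute-bound]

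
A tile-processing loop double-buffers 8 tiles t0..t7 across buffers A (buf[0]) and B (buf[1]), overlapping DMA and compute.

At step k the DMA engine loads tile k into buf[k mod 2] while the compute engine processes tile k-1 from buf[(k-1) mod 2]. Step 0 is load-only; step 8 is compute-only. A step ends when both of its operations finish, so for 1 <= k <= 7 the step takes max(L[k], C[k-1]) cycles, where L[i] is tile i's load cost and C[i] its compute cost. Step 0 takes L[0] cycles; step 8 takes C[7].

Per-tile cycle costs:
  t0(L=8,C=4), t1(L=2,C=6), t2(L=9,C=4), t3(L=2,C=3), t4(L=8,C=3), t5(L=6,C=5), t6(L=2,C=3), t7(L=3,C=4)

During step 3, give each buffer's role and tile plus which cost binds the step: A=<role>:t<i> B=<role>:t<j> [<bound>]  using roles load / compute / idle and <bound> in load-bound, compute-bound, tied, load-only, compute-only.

  0. 8=8c; end=8; A:t0 B:-
  1. max(2,4)=4c; end=12; A:t0 B:t1
  2. max(9,6)=9c; end=21; A:t2 B:t1
  3. max(2,4)=4c; end=25; A:t2 B:t3
  4. max(8,3)=8c; end=33; A:t4 B:t3
  5. max(6,3)=6c; end=39; A:t4 B:t5
  6. max(2,5)=5c; end=44; A:t6 B:t5
  7. max(3,3)=3c; end=47; A:t6 B:t7
  8. 4=4c; end=51; A:t6 B:t7

step 3: A=compute:t2 B=load:t3 [compute-bound]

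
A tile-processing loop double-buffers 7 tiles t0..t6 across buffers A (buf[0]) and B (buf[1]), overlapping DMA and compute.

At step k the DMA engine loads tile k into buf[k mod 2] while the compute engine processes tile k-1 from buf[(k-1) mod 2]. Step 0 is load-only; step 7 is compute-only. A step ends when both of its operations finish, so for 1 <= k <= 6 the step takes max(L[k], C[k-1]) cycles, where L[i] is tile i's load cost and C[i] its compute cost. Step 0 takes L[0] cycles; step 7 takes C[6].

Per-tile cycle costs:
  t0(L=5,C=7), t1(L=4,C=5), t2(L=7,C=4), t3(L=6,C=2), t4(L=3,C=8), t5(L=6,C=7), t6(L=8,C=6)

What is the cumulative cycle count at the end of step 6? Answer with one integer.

[0] DMA t0→A (5c) ∥ CU idle ⇒ 5c, clock 5
[1] DMA t1→B (4c) ∥ CU A:t0 (7c) ⇒ 7c, clock 12
[2] DMA t2→A (7c) ∥ CU B:t1 (5c) ⇒ 7c, clock 19
[3] DMA t3→B (6c) ∥ CU A:t2 (4c) ⇒ 6c, clock 25
[4] DMA t4→A (3c) ∥ CU B:t3 (2c) ⇒ 3c, clock 28
[5] DMA t5→B (6c) ∥ CU A:t4 (8c) ⇒ 8c, clock 36
[6] DMA t6→A (8c) ∥ CU B:t5 (7c) ⇒ 8c, clock 44
[7] DMA idle ∥ CU A:t6 (6c) ⇒ 6c, clock 50

end_cycle[6] = 44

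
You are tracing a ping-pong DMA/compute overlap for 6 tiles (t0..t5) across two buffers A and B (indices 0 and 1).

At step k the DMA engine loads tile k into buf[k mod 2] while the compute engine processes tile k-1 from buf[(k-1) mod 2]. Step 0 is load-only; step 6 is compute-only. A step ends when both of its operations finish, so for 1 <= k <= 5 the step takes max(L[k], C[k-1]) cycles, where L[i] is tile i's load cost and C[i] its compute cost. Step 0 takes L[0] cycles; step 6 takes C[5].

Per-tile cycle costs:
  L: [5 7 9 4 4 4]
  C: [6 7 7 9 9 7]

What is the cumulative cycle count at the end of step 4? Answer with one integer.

end_cycle[4] = 37

step 0: L[0]=5 → dur=5, Σ=5 | A=load:t0 B=idle [load-only]
step 1: L[1]=7 C[0]=6 → dur=7, Σ=12 | A=compute:t0 B=load:t1 [load-bound]
step 2: L[2]=9 C[1]=7 → dur=9, Σ=21 | A=load:t2 B=compute:t1 [load-bound]
step 3: L[3]=4 C[2]=7 → dur=7, Σ=28 | A=compute:t2 B=load:t3 [compute-bound]
step 4: L[4]=4 C[3]=9 → dur=9, Σ=37 | A=load:t4 B=compute:t3 [compute-bound]
step 5: L[5]=4 C[4]=9 → dur=9, Σ=46 | A=compute:t4 B=load:t5 [compute-bound]
step 6: C[5]=7 → dur=7, Σ=53 | A=idle B=compute:t5 [compute-only]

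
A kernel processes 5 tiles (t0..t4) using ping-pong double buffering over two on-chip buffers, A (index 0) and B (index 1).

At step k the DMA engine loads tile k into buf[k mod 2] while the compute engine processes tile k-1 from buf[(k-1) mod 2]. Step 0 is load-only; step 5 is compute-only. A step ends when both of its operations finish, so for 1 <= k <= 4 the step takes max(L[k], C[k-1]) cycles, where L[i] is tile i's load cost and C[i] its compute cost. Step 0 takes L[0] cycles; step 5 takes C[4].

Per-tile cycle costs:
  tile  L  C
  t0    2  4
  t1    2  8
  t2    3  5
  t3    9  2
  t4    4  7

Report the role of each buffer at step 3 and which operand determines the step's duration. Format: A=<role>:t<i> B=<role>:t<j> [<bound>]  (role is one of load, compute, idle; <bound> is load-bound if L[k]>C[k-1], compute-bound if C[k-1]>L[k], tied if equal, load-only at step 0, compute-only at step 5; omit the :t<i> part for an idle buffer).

  0. 2=2c; end=2; A:t0 B:-
  1. max(2,4)=4c; end=6; A:t0 B:t1
  2. max(3,8)=8c; end=14; A:t2 B:t1
  3. max(9,5)=9c; end=23; A:t2 B:t3
  4. max(4,2)=4c; end=27; A:t4 B:t3
  5. 7=7c; end=34; A:t4 B:t3

step 3: A=compute:t2 B=load:t3 [load-bound]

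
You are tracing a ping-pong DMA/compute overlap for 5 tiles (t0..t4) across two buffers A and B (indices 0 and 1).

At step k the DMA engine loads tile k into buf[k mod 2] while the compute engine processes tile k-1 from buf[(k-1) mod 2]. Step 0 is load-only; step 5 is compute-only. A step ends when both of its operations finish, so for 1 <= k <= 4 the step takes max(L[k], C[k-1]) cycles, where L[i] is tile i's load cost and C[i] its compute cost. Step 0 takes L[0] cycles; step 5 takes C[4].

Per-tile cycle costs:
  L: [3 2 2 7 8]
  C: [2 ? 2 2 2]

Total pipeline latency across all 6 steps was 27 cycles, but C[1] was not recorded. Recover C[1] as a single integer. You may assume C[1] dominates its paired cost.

step 0 → dur = L[0]=3 = 3
step 1 → dur = max(L[1]=2, C[0]=2) = 2
step 2 → dur = max(L[2]=2, C[1]=?) = C[1]  (unknown; binding)
step 3 → dur = max(L[3]=7, C[2]=2) = 7
step 4 → dur = max(L[4]=8, C[3]=2) = 8
step 5 → dur = C[4]=2 = 2
sum of known step durations = 22
dur[2] = total - known = 27 - 22 = 5
C[1] is the binding max in step 2, so C[1] = dur[2] = 5

C[1] = 5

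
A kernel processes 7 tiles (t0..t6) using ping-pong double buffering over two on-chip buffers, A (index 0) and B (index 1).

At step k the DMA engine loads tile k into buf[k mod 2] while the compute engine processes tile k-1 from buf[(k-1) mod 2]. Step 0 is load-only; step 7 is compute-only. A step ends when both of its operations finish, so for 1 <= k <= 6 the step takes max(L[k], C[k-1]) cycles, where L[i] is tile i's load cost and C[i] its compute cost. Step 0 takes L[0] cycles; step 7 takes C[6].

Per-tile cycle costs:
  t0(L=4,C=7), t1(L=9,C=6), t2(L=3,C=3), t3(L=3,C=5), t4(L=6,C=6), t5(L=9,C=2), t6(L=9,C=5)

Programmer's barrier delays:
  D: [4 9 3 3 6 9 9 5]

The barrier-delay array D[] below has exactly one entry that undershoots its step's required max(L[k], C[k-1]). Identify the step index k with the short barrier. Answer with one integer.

k=0 barrier L[0]=4→4c, D[0]=4 ok
k=1 barrier max(L[1]=9,C[0]=7)→9c, D[1]=9 ok
k=2 barrier max(L[2]=3,C[1]=6)→6c, D[2]=3 SHORT
k=3 barrier max(L[3]=3,C[2]=3)→3c, D[3]=3 ok
k=4 barrier max(L[4]=6,C[3]=5)→6c, D[4]=6 ok
k=5 barrier max(L[5]=9,C[4]=6)→9c, D[5]=9 ok
k=6 barrier max(L[6]=9,C[5]=2)→9c, D[6]=9 ok
k=7 barrier C[6]=5→5c, D[7]=5 ok

hazard at step 2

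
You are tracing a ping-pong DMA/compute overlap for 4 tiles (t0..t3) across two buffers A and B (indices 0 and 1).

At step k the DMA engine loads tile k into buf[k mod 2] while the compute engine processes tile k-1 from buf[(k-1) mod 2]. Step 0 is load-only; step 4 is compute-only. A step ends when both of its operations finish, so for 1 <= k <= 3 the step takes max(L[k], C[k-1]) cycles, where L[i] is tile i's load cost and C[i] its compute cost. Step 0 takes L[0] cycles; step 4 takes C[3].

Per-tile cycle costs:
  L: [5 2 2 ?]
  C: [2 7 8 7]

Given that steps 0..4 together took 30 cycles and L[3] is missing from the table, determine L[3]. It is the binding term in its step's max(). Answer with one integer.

L[3] = 9

step 0 = dur = L[0]=5 = 5
step 1 = dur = max(L[1]=2, C[0]=2) = 2
step 2 = dur = max(L[2]=2, C[1]=7) = 7
step 3 = dur = max(L[3]=?, C[2]=8) = L[3]  (unknown; binding)
step 4 = dur = C[3]=7 = 7
sum of known step durations = 21
dur[3] = total - known = 30 - 21 = 9
L[3] is the binding max in step 3, so L[3] = dur[3] = 9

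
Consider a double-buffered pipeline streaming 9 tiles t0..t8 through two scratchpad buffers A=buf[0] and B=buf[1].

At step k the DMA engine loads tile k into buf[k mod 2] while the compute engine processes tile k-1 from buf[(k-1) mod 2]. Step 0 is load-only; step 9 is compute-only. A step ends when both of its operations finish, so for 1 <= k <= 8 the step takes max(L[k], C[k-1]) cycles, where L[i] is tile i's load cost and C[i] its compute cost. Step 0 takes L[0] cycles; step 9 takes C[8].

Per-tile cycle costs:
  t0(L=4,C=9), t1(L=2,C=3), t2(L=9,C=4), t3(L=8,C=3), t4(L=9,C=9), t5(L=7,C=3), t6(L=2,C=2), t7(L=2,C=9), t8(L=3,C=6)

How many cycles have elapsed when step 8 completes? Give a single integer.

step 0: L[0]=4 → dur=4, Σ=4 | A=load:t0 B=idle [load-only]
step 1: L[1]=2 C[0]=9 → dur=9, Σ=13 | A=compute:t0 B=load:t1 [compute-bound]
step 2: L[2]=9 C[1]=3 → dur=9, Σ=22 | A=load:t2 B=compute:t1 [load-bound]
step 3: L[3]=8 C[2]=4 → dur=8, Σ=30 | A=compute:t2 B=load:t3 [load-bound]
step 4: L[4]=9 C[3]=3 → dur=9, Σ=39 | A=load:t4 B=compute:t3 [load-bound]
step 5: L[5]=7 C[4]=9 → dur=9, Σ=48 | A=compute:t4 B=load:t5 [compute-bound]
step 6: L[6]=2 C[5]=3 → dur=3, Σ=51 | A=load:t6 B=compute:t5 [compute-bound]
step 7: L[7]=2 C[6]=2 → dur=2, Σ=53 | A=compute:t6 B=load:t7 [tied]
step 8: L[8]=3 C[7]=9 → dur=9, Σ=62 | A=load:t8 B=compute:t7 [compute-bound]
step 9: C[8]=6 → dur=6, Σ=68 | A=compute:t8 B=idle [compute-only]

end_cycle[8] = 62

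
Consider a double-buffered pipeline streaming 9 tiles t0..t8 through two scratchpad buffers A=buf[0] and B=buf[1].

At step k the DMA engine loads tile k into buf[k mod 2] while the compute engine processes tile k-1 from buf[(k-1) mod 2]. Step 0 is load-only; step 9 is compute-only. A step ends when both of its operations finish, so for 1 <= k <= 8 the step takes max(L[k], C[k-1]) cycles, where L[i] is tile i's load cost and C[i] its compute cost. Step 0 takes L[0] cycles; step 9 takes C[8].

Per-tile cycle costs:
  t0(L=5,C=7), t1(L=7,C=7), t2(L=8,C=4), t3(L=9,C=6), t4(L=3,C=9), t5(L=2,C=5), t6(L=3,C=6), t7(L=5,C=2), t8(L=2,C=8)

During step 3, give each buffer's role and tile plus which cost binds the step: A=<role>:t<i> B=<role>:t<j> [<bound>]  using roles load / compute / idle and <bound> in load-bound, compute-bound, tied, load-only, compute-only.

step 3: A=compute:t2 B=load:t3 [load-bound]

step 0: L[0]=5 → dur=5, Σ=5 | A=load:t0 B=idle [load-only]
step 1: L[1]=7 C[0]=7 → dur=7, Σ=12 | A=compute:t0 B=load:t1 [tied]
step 2: L[2]=8 C[1]=7 → dur=8, Σ=20 | A=load:t2 B=compute:t1 [load-bound]
step 3: L[3]=9 C[2]=4 → dur=9, Σ=29 | A=compute:t2 B=load:t3 [load-bound]
step 4: L[4]=3 C[3]=6 → dur=6, Σ=35 | A=load:t4 B=compute:t3 [compute-bound]
step 5: L[5]=2 C[4]=9 → dur=9, Σ=44 | A=compute:t4 B=load:t5 [compute-bound]
step 6: L[6]=3 C[5]=5 → dur=5, Σ=49 | A=load:t6 B=compute:t5 [compute-bound]
step 7: L[7]=5 C[6]=6 → dur=6, Σ=55 | A=compute:t6 B=load:t7 [compute-bound]
step 8: L[8]=2 C[7]=2 → dur=2, Σ=57 | A=load:t8 B=compute:t7 [tied]
step 9: C[8]=8 → dur=8, Σ=65 | A=compute:t8 B=idle [compute-only]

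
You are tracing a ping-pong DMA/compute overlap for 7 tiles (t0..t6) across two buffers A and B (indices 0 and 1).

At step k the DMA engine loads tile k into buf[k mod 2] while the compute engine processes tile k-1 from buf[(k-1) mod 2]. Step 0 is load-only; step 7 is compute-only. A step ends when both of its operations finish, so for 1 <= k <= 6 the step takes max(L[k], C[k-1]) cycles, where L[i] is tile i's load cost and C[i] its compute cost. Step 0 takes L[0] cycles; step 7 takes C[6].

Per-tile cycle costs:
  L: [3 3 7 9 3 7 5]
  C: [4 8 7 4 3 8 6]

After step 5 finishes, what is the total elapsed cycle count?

end_cycle[5] = 35

step 0: L[0]=3 → dur=3, Σ=3 | A=load:t0 B=idle [load-only]
step 1: L[1]=3 C[0]=4 → dur=4, Σ=7 | A=compute:t0 B=load:t1 [compute-bound]
step 2: L[2]=7 C[1]=8 → dur=8, Σ=15 | A=load:t2 B=compute:t1 [compute-bound]
step 3: L[3]=9 C[2]=7 → dur=9, Σ=24 | A=compute:t2 B=load:t3 [load-bound]
step 4: L[4]=3 C[3]=4 → dur=4, Σ=28 | A=load:t4 B=compute:t3 [compute-bound]
step 5: L[5]=7 C[4]=3 → dur=7, Σ=35 | A=compute:t4 B=load:t5 [load-bound]
step 6: L[6]=5 C[5]=8 → dur=8, Σ=43 | A=load:t6 B=compute:t5 [compute-bound]
step 7: C[6]=6 → dur=6, Σ=49 | A=compute:t6 B=idle [compute-only]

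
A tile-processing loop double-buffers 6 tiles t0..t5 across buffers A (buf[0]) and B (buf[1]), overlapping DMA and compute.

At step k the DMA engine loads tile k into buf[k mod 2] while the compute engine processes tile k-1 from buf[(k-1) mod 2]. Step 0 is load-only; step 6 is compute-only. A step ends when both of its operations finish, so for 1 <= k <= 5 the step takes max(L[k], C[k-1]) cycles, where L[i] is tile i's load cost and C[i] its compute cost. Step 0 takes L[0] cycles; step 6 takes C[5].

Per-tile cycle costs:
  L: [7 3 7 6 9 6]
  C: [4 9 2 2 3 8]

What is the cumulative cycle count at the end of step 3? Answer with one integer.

k=0 load=t0/7c comp=- wait=7 total=7
k=1 load=t1/3c comp=t0/4c wait=4 total=11
k=2 load=t2/7c comp=t1/9c wait=9 total=20
k=3 load=t3/6c comp=t2/2c wait=6 total=26
k=4 load=t4/9c comp=t3/2c wait=9 total=35
k=5 load=t5/6c comp=t4/3c wait=6 total=41
k=6 load=- comp=t5/8c wait=8 total=49

end_cycle[3] = 26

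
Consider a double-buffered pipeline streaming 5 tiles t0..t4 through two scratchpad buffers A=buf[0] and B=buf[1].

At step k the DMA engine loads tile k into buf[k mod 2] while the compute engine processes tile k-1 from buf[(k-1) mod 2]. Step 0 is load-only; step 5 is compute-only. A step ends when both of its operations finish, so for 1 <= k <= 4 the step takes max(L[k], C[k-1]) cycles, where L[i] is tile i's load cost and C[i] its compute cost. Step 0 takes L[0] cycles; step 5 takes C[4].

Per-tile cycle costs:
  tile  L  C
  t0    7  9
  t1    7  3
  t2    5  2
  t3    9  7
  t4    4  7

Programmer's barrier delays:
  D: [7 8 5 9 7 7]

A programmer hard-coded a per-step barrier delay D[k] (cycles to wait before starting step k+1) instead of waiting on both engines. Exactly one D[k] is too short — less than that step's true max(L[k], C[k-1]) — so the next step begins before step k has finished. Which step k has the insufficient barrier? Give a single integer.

[0] required=L[0]=7=7 vs D=7 ok
[1] required=max(L[1]=7,C[0]=9)=9 vs D=8 SHORT
[2] required=max(L[2]=5,C[1]=3)=5 vs D=5 ok
[3] required=max(L[3]=9,C[2]=2)=9 vs D=9 ok
[4] required=max(L[4]=4,C[3]=7)=7 vs D=7 ok
[5] required=C[4]=7=7 vs D=7 ok

hazard at step 1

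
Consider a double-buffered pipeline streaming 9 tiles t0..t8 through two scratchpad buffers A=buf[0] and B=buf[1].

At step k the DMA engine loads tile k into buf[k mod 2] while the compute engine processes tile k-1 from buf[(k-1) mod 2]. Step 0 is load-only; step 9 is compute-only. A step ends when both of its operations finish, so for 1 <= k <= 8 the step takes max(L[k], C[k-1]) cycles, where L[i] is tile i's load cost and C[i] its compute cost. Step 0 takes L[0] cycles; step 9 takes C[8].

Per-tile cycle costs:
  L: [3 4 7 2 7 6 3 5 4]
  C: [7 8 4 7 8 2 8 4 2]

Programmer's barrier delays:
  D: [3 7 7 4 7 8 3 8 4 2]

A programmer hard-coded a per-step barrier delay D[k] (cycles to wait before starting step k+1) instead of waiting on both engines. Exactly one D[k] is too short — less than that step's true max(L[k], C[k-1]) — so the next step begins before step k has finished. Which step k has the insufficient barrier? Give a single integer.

k=0 barrier L[0]=3→3c, D[0]=3 ok
k=1 barrier max(L[1]=4,C[0]=7)→7c, D[1]=7 ok
k=2 barrier max(L[2]=7,C[1]=8)→8c, D[2]=7 SHORT
k=3 barrier max(L[3]=2,C[2]=4)→4c, D[3]=4 ok
k=4 barrier max(L[4]=7,C[3]=7)→7c, D[4]=7 ok
k=5 barrier max(L[5]=6,C[4]=8)→8c, D[5]=8 ok
k=6 barrier max(L[6]=3,C[5]=2)→3c, D[6]=3 ok
k=7 barrier max(L[7]=5,C[6]=8)→8c, D[7]=8 ok
k=8 barrier max(L[8]=4,C[7]=4)→4c, D[8]=4 ok
k=9 barrier C[8]=2→2c, D[9]=2 ok

hazard at step 2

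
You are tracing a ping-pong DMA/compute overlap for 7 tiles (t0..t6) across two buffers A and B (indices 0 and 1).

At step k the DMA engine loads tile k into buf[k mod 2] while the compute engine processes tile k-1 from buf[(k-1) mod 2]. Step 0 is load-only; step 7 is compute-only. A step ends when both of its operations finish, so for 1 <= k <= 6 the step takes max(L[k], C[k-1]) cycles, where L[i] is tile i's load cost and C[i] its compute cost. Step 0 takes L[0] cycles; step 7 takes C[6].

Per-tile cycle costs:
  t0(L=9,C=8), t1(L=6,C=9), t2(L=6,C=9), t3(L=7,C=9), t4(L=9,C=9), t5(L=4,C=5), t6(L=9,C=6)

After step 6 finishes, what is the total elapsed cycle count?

  0. 9=9c; end=9; A:t0 B:-
  1. max(6,8)=8c; end=17; A:t0 B:t1
  2. max(6,9)=9c; end=26; A:t2 B:t1
  3. max(7,9)=9c; end=35; A:t2 B:t3
  4. max(9,9)=9c; end=44; A:t4 B:t3
  5. max(4,9)=9c; end=53; A:t4 B:t5
  6. max(9,5)=9c; end=62; A:t6 B:t5
  7. 6=6c; end=68; A:t6 B:t5

end_cycle[6] = 62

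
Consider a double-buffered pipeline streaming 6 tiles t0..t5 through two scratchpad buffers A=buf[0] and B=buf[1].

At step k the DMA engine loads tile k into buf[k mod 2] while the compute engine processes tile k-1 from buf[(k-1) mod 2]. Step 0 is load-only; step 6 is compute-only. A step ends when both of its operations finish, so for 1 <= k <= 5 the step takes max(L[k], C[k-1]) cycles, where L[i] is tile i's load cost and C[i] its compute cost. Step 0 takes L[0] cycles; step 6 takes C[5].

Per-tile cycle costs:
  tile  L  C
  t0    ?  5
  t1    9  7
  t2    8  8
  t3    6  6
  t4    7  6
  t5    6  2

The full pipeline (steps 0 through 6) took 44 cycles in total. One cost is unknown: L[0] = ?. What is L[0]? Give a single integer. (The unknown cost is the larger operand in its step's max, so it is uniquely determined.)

L[0] = 4

step 0 = dur = L[0]=? = L[0]  (unknown; binding)
step 1 = dur = max(L[1]=9, C[0]=5) = 9
step 2 = dur = max(L[2]=8, C[1]=7) = 8
step 3 = dur = max(L[3]=6, C[2]=8) = 8
step 4 = dur = max(L[4]=7, C[3]=6) = 7
step 5 = dur = max(L[5]=6, C[4]=6) = 6
step 6 = dur = C[5]=2 = 2
sum of known step durations = 40
dur[0] = total - known = 44 - 40 = 4
L[0] is the binding max in step 0, so L[0] = dur[0] = 4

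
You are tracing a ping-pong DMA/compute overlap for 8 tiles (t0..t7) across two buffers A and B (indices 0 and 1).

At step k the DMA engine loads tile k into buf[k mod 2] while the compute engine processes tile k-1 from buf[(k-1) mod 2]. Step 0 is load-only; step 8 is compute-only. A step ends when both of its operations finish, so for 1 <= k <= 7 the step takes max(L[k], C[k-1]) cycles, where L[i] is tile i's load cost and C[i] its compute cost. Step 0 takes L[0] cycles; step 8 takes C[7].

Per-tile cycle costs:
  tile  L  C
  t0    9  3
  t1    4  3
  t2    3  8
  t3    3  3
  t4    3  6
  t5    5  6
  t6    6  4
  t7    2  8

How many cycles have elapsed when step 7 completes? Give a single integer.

end_cycle[7] = 43

[0] DMA t0→A (9c) ∥ CU idle ⇒ 9c, clock 9
[1] DMA t1→B (4c) ∥ CU A:t0 (3c) ⇒ 4c, clock 13
[2] DMA t2→A (3c) ∥ CU B:t1 (3c) ⇒ 3c, clock 16
[3] DMA t3→B (3c) ∥ CU A:t2 (8c) ⇒ 8c, clock 24
[4] DMA t4→A (3c) ∥ CU B:t3 (3c) ⇒ 3c, clock 27
[5] DMA t5→B (5c) ∥ CU A:t4 (6c) ⇒ 6c, clock 33
[6] DMA t6→A (6c) ∥ CU B:t5 (6c) ⇒ 6c, clock 39
[7] DMA t7→B (2c) ∥ CU A:t6 (4c) ⇒ 4c, clock 43
[8] DMA idle ∥ CU B:t7 (8c) ⇒ 8c, clock 51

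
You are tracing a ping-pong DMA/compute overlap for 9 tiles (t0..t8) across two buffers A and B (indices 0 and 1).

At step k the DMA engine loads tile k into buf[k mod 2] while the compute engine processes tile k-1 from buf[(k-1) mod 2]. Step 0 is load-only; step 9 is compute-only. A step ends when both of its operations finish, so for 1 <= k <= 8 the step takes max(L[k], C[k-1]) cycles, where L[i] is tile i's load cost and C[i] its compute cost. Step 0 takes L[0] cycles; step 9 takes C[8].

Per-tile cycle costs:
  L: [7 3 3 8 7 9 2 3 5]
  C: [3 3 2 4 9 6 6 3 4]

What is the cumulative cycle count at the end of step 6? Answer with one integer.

end_cycle[6] = 43

[0] DMA t0→A (7c) ∥ CU idle ⇒ 7c, clock 7
[1] DMA t1→B (3c) ∥ CU A:t0 (3c) ⇒ 3c, clock 10
[2] DMA t2→A (3c) ∥ CU B:t1 (3c) ⇒ 3c, clock 13
[3] DMA t3→B (8c) ∥ CU A:t2 (2c) ⇒ 8c, clock 21
[4] DMA t4→A (7c) ∥ CU B:t3 (4c) ⇒ 7c, clock 28
[5] DMA t5→B (9c) ∥ CU A:t4 (9c) ⇒ 9c, clock 37
[6] DMA t6→A (2c) ∥ CU B:t5 (6c) ⇒ 6c, clock 43
[7] DMA t7→B (3c) ∥ CU A:t6 (6c) ⇒ 6c, clock 49
[8] DMA t8→A (5c) ∥ CU B:t7 (3c) ⇒ 5c, clock 54
[9] DMA idle ∥ CU A:t8 (4c) ⇒ 4c, clock 58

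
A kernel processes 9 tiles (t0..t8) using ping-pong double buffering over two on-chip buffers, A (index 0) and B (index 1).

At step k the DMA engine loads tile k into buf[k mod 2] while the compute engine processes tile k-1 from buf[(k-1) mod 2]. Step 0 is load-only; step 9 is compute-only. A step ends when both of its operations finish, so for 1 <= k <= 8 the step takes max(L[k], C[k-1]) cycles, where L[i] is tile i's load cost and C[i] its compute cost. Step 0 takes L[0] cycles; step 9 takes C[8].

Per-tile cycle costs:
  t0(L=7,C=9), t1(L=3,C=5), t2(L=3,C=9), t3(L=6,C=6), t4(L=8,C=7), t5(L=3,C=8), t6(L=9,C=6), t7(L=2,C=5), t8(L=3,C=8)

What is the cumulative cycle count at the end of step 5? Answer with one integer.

[0] DMA t0→A (7c) ∥ CU idle ⇒ 7c, clock 7
[1] DMA t1→B (3c) ∥ CU A:t0 (9c) ⇒ 9c, clock 16
[2] DMA t2→A (3c) ∥ CU B:t1 (5c) ⇒ 5c, clock 21
[3] DMA t3→B (6c) ∥ CU A:t2 (9c) ⇒ 9c, clock 30
[4] DMA t4→A (8c) ∥ CU B:t3 (6c) ⇒ 8c, clock 38
[5] DMA t5→B (3c) ∥ CU A:t4 (7c) ⇒ 7c, clock 45
[6] DMA t6→A (9c) ∥ CU B:t5 (8c) ⇒ 9c, clock 54
[7] DMA t7→B (2c) ∥ CU A:t6 (6c) ⇒ 6c, clock 60
[8] DMA t8→A (3c) ∥ CU B:t7 (5c) ⇒ 5c, clock 65
[9] DMA idle ∥ CU A:t8 (8c) ⇒ 8c, clock 73

end_cycle[5] = 45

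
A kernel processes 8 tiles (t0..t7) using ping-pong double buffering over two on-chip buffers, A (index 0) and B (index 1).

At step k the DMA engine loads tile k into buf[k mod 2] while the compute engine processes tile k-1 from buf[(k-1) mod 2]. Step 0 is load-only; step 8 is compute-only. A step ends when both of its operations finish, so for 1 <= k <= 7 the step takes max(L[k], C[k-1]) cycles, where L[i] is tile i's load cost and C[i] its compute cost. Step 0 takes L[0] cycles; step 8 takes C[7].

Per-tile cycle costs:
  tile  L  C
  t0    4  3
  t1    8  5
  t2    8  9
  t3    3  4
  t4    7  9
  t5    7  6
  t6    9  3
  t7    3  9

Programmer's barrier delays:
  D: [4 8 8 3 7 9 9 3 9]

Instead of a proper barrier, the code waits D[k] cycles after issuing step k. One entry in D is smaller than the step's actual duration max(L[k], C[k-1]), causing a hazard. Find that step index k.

[0] required=L[0]=4=4 vs D=4 ok
[1] required=max(L[1]=8,C[0]=3)=8 vs D=8 ok
[2] required=max(L[2]=8,C[1]=5)=8 vs D=8 ok
[3] required=max(L[3]=3,C[2]=9)=9 vs D=3 SHORT
[4] required=max(L[4]=7,C[3]=4)=7 vs D=7 ok
[5] required=max(L[5]=7,C[4]=9)=9 vs D=9 ok
[6] required=max(L[6]=9,C[5]=6)=9 vs D=9 ok
[7] required=max(L[7]=3,C[6]=3)=3 vs D=3 ok
[8] required=C[7]=9=9 vs D=9 ok

hazard at step 3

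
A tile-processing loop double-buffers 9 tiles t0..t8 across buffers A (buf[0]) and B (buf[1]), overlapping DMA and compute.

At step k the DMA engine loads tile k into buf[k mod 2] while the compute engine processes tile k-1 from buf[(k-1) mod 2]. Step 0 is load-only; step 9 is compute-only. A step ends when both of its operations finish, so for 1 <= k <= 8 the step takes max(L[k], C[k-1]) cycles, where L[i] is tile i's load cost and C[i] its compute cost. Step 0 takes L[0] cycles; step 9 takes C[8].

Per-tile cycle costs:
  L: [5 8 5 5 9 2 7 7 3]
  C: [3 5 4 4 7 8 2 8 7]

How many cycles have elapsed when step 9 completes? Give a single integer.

[0] DMA t0→A (5c) ∥ CU idle ⇒ 5c, clock 5
[1] DMA t1→B (8c) ∥ CU A:t0 (3c) ⇒ 8c, clock 13
[2] DMA t2→A (5c) ∥ CU B:t1 (5c) ⇒ 5c, clock 18
[3] DMA t3→B (5c) ∥ CU A:t2 (4c) ⇒ 5c, clock 23
[4] DMA t4→A (9c) ∥ CU B:t3 (4c) ⇒ 9c, clock 32
[5] DMA t5→B (2c) ∥ CU A:t4 (7c) ⇒ 7c, clock 39
[6] DMA t6→A (7c) ∥ CU B:t5 (8c) ⇒ 8c, clock 47
[7] DMA t7→B (7c) ∥ CU A:t6 (2c) ⇒ 7c, clock 54
[8] DMA t8→A (3c) ∥ CU B:t7 (8c) ⇒ 8c, clock 62
[9] DMA idle ∥ CU A:t8 (7c) ⇒ 7c, clock 69

end_cycle[9] = 69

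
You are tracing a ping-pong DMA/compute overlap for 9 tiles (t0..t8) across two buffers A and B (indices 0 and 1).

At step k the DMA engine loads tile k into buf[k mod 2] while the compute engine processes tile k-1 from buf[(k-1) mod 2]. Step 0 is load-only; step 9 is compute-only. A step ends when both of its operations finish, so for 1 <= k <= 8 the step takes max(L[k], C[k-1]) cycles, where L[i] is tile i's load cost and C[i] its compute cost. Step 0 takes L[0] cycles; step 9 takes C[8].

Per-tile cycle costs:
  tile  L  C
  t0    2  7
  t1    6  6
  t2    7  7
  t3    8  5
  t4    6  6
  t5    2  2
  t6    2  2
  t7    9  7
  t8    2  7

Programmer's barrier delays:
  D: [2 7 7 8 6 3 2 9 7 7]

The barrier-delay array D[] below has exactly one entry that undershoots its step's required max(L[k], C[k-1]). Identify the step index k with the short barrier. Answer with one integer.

hazard at step 5

k=0 barrier L[0]=2→2c, D[0]=2 ok
k=1 barrier max(L[1]=6,C[0]=7)→7c, D[1]=7 ok
k=2 barrier max(L[2]=7,C[1]=6)→7c, D[2]=7 ok
k=3 barrier max(L[3]=8,C[2]=7)→8c, D[3]=8 ok
k=4 barrier max(L[4]=6,C[3]=5)→6c, D[4]=6 ok
k=5 barrier max(L[5]=2,C[4]=6)→6c, D[5]=3 SHORT
k=6 barrier max(L[6]=2,C[5]=2)→2c, D[6]=2 ok
k=7 barrier max(L[7]=9,C[6]=2)→9c, D[7]=9 ok
k=8 barrier max(L[8]=2,C[7]=7)→7c, D[8]=7 ok
k=9 barrier C[8]=7→7c, D[9]=7 ok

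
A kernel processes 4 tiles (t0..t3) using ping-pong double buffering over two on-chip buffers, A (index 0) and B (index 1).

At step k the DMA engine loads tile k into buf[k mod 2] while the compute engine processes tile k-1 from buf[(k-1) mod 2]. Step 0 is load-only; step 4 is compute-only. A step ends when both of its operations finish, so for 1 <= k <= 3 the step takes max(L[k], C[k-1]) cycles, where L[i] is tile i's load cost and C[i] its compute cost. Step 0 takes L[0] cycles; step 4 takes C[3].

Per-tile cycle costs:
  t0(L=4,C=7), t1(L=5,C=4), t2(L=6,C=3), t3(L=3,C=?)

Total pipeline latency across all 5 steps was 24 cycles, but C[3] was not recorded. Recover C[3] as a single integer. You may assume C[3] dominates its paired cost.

C[3] = 4

step 0 = dur = L[0]=4 = 4
step 1 = dur = max(L[1]=5, C[0]=7) = 7
step 2 = dur = max(L[2]=6, C[1]=4) = 6
step 3 = dur = max(L[3]=3, C[2]=3) = 3
step 4 = dur = C[3]=? = C[3]  (unknown; binding)
sum of known step durations = 20
dur[4] = total - known = 24 - 20 = 4
C[3] is the binding max in step 4, so C[3] = dur[4] = 4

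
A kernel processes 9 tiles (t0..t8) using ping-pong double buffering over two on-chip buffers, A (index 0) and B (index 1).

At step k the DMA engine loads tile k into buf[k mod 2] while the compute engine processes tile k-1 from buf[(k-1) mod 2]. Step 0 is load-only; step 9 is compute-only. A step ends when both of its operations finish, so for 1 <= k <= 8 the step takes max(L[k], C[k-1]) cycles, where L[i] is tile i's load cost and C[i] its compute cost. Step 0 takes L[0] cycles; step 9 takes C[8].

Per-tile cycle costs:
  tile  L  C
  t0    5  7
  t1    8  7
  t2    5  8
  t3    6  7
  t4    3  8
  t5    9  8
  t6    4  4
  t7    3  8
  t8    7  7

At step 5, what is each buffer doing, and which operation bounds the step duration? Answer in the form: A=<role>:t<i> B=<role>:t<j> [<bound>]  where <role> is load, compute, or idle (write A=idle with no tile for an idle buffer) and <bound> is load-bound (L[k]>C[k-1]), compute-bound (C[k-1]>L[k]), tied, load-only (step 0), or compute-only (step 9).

k=0 load=t0/5c comp=- wait=5 total=5
k=1 load=t1/8c comp=t0/7c wait=8 total=13
k=2 load=t2/5c comp=t1/7c wait=7 total=20
k=3 load=t3/6c comp=t2/8c wait=8 total=28
k=4 load=t4/3c comp=t3/7c wait=7 total=35
k=5 load=t5/9c comp=t4/8c wait=9 total=44
k=6 load=t6/4c comp=t5/8c wait=8 total=52
k=7 load=t7/3c comp=t6/4c wait=4 total=56
k=8 load=t8/7c comp=t7/8c wait=8 total=64
k=9 load=- comp=t8/7c wait=7 total=71

step 5: A=compute:t4 B=load:t5 [load-bound]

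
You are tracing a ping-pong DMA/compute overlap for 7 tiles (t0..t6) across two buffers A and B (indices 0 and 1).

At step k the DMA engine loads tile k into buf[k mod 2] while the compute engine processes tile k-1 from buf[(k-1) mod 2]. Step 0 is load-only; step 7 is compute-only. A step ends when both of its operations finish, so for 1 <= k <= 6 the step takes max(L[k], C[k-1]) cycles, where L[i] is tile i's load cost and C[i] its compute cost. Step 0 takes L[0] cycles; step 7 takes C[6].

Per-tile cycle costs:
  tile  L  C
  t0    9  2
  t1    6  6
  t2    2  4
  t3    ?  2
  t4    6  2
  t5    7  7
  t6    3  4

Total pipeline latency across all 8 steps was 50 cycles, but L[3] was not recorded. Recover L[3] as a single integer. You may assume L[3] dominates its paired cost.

L[3] = 5

step 0: dur = L[0]=9 = 9
step 1: dur = max(L[1]=6, C[0]=2) = 6
step 2: dur = max(L[2]=2, C[1]=6) = 6
step 3: dur = max(L[3]=?, C[2]=4) = L[3]  (unknown; binding)
step 4: dur = max(L[4]=6, C[3]=2) = 6
step 5: dur = max(L[5]=7, C[4]=2) = 7
step 6: dur = max(L[6]=3, C[5]=7) = 7
step 7: dur = C[6]=4 = 4
sum of known step durations = 45
dur[3] = total - known = 50 - 45 = 5
L[3] is the binding max in step 3, so L[3] = dur[3] = 5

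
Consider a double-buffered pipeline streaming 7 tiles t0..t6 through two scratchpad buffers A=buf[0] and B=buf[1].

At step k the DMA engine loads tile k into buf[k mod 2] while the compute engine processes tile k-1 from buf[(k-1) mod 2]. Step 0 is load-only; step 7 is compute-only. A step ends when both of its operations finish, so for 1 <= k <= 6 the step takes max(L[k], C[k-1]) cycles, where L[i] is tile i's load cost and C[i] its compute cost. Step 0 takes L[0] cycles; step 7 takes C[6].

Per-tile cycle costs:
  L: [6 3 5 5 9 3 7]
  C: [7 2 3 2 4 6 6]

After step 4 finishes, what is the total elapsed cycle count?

  0. 6=6c; end=6; A:t0 B:-
  1. max(3,7)=7c; end=13; A:t0 B:t1
  2. max(5,2)=5c; end=18; A:t2 B:t1
  3. max(5,3)=5c; end=23; A:t2 B:t3
  4. max(9,2)=9c; end=32; A:t4 B:t3
  5. max(3,4)=4c; end=36; A:t4 B:t5
  6. max(7,6)=7c; end=43; A:t6 B:t5
  7. 6=6c; end=49; A:t6 B:t5

end_cycle[4] = 32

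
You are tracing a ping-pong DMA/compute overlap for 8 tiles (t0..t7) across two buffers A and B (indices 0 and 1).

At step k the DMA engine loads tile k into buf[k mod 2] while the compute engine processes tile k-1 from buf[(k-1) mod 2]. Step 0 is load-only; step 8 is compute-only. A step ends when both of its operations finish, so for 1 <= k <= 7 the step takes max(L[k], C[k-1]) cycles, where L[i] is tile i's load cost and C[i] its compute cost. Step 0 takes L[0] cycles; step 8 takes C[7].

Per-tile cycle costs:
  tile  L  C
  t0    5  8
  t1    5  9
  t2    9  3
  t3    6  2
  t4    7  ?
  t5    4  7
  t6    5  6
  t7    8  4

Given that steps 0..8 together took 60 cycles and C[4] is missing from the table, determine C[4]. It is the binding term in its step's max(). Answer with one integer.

step 0 = dur = L[0]=5 = 5
step 1 = dur = max(L[1]=5, C[0]=8) = 8
step 2 = dur = max(L[2]=9, C[1]=9) = 9
step 3 = dur = max(L[3]=6, C[2]=3) = 6
step 4 = dur = max(L[4]=7, C[3]=2) = 7
step 5 = dur = max(L[5]=4, C[4]=?) = C[4]  (unknown; binding)
step 6 = dur = max(L[6]=5, C[5]=7) = 7
step 7 = dur = max(L[7]=8, C[6]=6) = 8
step 8 = dur = C[7]=4 = 4
sum of known step durations = 54
dur[5] = total - known = 60 - 54 = 6
C[4] is the binding max in step 5, so C[4] = dur[5] = 6

C[4] = 6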